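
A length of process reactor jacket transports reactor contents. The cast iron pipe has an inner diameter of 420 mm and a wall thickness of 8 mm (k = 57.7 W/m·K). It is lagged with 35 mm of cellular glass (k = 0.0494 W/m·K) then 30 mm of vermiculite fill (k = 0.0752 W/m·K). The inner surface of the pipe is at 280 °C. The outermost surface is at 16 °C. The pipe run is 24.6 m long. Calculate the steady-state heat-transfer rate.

Q ≈ 9060 W

Treating each annulus and film as a series resistance:
R_cast iron pipe wall = ln(218/210)/(2π×57.7×24.6) = 4.192×10^-6 K/W
R_cellular glass = ln(253/218)/(2π×0.0494×24.6) = 0.0195 K/W
R_vermiculite fill = ln(283/253)/(2π×0.0752×24.6) = 0.009641 K/W
R_total = 0.02914 K/W
Q = ΔT/R_total = 264/0.02914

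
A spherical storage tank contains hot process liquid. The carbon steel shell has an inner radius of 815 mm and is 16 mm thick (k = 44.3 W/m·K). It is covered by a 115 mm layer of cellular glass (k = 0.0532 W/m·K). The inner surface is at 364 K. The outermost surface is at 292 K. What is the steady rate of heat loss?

Q ≈ 329 W

Radial (spherical) resistances in series:
R_carbon steel shell = (1/0.815 − 1/0.831)/(4π×44.3) = 4.244×10^-5 K/W
R_cellular glass = (1/0.831 − 1/0.946)/(4π×0.0532) = 0.2188 K/W
R_total = 0.2189 K/W
Q = ΔT/R_total = 72/0.2189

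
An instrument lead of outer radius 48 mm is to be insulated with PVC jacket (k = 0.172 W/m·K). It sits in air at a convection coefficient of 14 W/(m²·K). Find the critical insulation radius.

For a cylinder r_cr = k/h = 0.172/14
r_cr = 12.3 mm; since the bare radius (48 mm) is above r_cr, any added insulation will reduce heat loss.

r_cr ≈ 12.3 mm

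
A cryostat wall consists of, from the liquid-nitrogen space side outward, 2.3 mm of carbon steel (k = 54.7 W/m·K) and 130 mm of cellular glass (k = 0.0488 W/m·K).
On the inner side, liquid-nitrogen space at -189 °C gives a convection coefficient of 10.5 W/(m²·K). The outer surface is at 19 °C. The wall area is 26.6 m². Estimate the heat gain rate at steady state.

Thermal resistances in series:
R_inner film = 1/(h_i·A) = 1/(10.5×26.6) = 0.00358 K/W
R_carbon steel = L/(kA) = 0.0023/(54.7×26.6) = 1.581×10^-6 K/W
R_cellular glass = L/(kA) = 0.13/(0.0488×26.6) = 0.1001 K/W
R_total = 0.1037 K/W
Q = ΔT / R_total = 208 / 0.1037

Q ≈ 2010 W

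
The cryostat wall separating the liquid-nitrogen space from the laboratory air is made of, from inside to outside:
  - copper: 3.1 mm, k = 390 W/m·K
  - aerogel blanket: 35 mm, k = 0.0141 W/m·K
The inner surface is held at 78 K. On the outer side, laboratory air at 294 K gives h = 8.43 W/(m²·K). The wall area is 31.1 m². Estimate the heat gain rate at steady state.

Series thermal resistances:
R_copper = L/(kA) = 0.0031/(390×31.1) = 2.556×10^-7 K/W
R_aerogel blanket = L/(kA) = 0.035/(0.0141×31.1) = 0.07982 K/W
R_outer film = 1/(h_o·A) = 1/(8.43×31.1) = 0.003814 K/W
R_total = 0.08363 K/W
Q = ΔT / R_total = 216 / 0.08363

Q ≈ 2580 W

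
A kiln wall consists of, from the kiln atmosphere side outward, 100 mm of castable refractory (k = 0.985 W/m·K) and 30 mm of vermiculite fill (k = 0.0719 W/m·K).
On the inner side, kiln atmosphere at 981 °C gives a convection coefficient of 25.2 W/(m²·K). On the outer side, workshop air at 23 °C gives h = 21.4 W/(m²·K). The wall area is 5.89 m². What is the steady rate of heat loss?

Model the wall as resistances in series:
R_inner film = 1/(h_i·A) = 1/(25.2×5.89) = 0.006737 K/W
R_castable refractory = L/(kA) = 0.1/(0.985×5.89) = 0.01724 K/W
R_vermiculite fill = L/(kA) = 0.03/(0.0719×5.89) = 0.07084 K/W
R_outer film = 1/(h_o·A) = 1/(21.4×5.89) = 0.007934 K/W
R_total = 0.1027 K/W
Q = ΔT / R_total = 958 / 0.1027

Q ≈ 9320 W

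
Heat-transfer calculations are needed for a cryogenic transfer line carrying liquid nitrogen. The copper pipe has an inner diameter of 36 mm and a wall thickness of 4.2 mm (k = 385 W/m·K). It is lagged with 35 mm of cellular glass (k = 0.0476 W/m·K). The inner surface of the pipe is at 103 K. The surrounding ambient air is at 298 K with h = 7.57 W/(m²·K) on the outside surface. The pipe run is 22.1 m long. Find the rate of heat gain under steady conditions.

Radial resistances (cylindrical: R_cond = ln(r_o/r_i)/(2πkL), R_conv = 1/(h·2πrL)):
R_copper pipe wall = ln(22.2/18)/(2π×385×22.1) = 3.923×10^-6 K/W
R_cellular glass = ln(57.2/22.2)/(2π×0.0476×22.1) = 0.1432 K/W
R_outer film = 1/(h_o·2πr_oL) = 1/(7.57×2π×0.0572×22.1) = 0.01663 K/W
R_total = 0.1598 K/W
Q = ΔT/R_total = 195/0.1598

Q ≈ 1220 W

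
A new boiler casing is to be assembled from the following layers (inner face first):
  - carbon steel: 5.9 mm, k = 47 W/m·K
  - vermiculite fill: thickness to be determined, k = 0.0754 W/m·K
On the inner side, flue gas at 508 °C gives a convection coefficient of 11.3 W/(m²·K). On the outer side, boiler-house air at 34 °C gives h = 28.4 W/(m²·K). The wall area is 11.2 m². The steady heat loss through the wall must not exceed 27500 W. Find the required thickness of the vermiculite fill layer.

Using the resistance-network approach (series):
R_inner film = 1/(h_i·A) = 1/(11.3×11.2) = 0.007901 K/W
R_carbon steel = L/(kA) = 0.0059/(47×11.2) = 1.121×10^-5 K/W
R_outer film = 1/(h_o·A) = 1/(28.4×11.2) = 0.003144 K/W
Sum of the known resistances R_other = 0.01106 K/W
Required total resistance R_tot = ΔT/Q_allow = 474/27500 = 0.01724 K/W
R_vermiculite fill = R_tot − R_other = 0.00618 K/W
L = R·k·A = 0.00618×0.0754×11.2

L ≈ 5.22 mm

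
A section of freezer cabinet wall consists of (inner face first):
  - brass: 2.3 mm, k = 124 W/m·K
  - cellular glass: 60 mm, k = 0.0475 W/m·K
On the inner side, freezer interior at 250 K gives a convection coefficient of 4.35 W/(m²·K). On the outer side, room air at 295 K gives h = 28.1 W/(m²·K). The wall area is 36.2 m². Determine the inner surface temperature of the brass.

Using the resistance-network approach (series):
R_inner film = 1/(h_i·A) = 1/(4.35×36.2) = 0.00635 K/W
R_brass = L/(kA) = 0.0023/(124×36.2) = 5.124×10^-7 K/W
R_cellular glass = L/(kA) = 0.06/(0.0475×36.2) = 0.03489 K/W
R_outer film = 1/(h_o·A) = 1/(28.1×36.2) = 9.831×10^-4 K/W
R_total = 0.04223 K/W;  Q = ΔT/R_total = 45/0.04223 = 1066 W
T_interface = T_inner + Q·ΣR(inner→interface) = 250 + 1070×0.00635

T ≈ 257 K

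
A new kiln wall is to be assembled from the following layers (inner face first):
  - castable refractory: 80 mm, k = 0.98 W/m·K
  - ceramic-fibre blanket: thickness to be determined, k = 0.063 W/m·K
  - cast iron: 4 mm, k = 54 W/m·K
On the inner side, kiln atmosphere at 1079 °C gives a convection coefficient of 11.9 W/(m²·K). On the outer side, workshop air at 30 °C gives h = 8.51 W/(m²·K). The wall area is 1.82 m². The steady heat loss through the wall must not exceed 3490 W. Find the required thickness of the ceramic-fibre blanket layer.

Model the wall as resistances in series:
R_inner film = 1/(h_i·A) = 1/(11.9×1.82) = 0.04617 K/W
R_castable refractory = L/(kA) = 0.08/(0.98×1.82) = 0.04485 K/W
R_cast iron = L/(kA) = 0.004/(54×1.82) = 4.07×10^-5 K/W
R_outer film = 1/(h_o·A) = 1/(8.51×1.82) = 0.06457 K/W
Sum of the known resistances R_other = 0.1556 K/W
Required total resistance R_tot = ΔT/Q_allow = 1049/3490 = 0.3006 K/W
R_ceramic-fibre blanket = R_tot − R_other = 0.1449 K/W
L = R·k·A = 0.1449×0.063×1.82

L ≈ 16.6 mm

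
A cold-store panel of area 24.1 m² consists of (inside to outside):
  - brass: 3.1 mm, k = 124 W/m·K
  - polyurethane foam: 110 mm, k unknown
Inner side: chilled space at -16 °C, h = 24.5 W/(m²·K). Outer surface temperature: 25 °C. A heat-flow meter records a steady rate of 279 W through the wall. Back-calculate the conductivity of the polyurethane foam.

k ≈ 0.0314 W/(m·K)

Model the wall as resistances in series:
R_inner film = 1/(h_i·A) = 1/(24.5×24.1) = 0.001694 K/W
R_brass = L/(kA) = 0.0031/(124×24.1) = 1.037×10^-6 K/W
Sum of known resistances R_other = 0.001695 K/W
Total R = ΔT/Q = 41/279 = 0.147 K/W
R_polyurethane foam = R_total − R_other = 0.1453 K/W
k = L/(R·A) = 0.11/(0.1453×24.1)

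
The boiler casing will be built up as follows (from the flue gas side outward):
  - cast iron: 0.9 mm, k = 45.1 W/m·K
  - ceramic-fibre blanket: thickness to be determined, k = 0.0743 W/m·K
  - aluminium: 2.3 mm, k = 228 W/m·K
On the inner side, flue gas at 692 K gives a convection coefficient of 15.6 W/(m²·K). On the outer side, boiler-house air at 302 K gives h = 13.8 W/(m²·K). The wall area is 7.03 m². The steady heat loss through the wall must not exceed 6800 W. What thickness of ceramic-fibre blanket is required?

L ≈ 19.8 mm

Thermal resistances in series:
R_inner film = 1/(h_i·A) = 1/(15.6×7.03) = 0.009118 K/W
R_cast iron = L/(kA) = 0.0009/(45.1×7.03) = 2.839×10^-6 K/W
R_aluminium = L/(kA) = 0.0023/(228×7.03) = 1.435×10^-6 K/W
R_outer film = 1/(h_o·A) = 1/(13.8×7.03) = 0.01031 K/W
Sum of the known resistances R_other = 0.01943 K/W
Required total resistance R_tot = ΔT/Q_allow = 390/6800 = 0.05735 K/W
R_ceramic-fibre blanket = R_tot − R_other = 0.03792 K/W
L = R·k·A = 0.03792×0.0743×7.03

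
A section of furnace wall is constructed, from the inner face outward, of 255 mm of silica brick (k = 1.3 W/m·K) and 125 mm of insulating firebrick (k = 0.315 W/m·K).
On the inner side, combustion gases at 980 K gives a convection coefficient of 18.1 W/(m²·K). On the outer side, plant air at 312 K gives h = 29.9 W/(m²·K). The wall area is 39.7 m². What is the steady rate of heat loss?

Using the resistance-network approach (series):
R_inner film = 1/(h_i·A) = 1/(18.1×39.7) = 0.001392 K/W
R_silica brick = L/(kA) = 0.255/(1.3×39.7) = 0.004941 K/W
R_insulating firebrick = L/(kA) = 0.125/(0.315×39.7) = 0.009996 K/W
R_outer film = 1/(h_o·A) = 1/(29.9×39.7) = 8.424×10^-4 K/W
R_total = 0.01717 K/W
Q = ΔT / R_total = 668 / 0.01717

Q ≈ 38900 W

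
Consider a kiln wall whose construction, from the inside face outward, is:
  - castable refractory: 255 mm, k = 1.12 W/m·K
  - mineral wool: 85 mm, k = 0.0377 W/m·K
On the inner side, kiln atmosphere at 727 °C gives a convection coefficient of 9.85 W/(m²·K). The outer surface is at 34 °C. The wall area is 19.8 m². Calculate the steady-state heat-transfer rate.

Using the resistance-network approach (series):
R_inner film = 1/(h_i·A) = 1/(9.85×19.8) = 0.005127 K/W
R_castable refractory = L/(kA) = 0.255/(1.12×19.8) = 0.0115 K/W
R_mineral wool = L/(kA) = 0.085/(0.0377×19.8) = 0.1139 K/W
R_total = 0.1305 K/W
Q = ΔT / R_total = 693 / 0.1305

Q ≈ 5310 W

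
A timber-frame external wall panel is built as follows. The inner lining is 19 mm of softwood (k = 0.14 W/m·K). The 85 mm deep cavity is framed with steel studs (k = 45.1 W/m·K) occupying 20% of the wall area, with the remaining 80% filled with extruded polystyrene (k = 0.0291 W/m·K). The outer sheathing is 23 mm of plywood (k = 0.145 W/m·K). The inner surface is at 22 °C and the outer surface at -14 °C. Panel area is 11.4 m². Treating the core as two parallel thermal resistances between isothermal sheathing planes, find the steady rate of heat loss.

Q ≈ 1350 W

Sheathing layers in series; stud and cavity paths in parallel between them.
R_inner = 0.019/(0.14×11.4) = 0.0119 K/W
R_stud  = 0.085/(45.1×0.2×11.4) = 8.266×10^-4 K/W
R_cav   = 0.085/(0.0291×0.8×11.4) = 0.3203 K/W
1/R_core = 1/R_stud + 1/R_cav → R_core = 8.245×10^-4 K/W
R_outer = 0.023/(0.145×11.4) = 0.01391 K/W
R_total = 0.02664 K/W
Q = ΔT/R_total = 36/0.02664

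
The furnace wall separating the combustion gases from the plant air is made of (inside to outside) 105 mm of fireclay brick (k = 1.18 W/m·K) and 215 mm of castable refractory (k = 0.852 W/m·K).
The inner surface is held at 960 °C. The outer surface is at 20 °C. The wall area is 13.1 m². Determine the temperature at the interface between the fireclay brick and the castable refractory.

Using the resistance-network approach (series):
R_fireclay brick = L/(kA) = 0.105/(1.18×13.1) = 0.006793 K/W
R_castable refractory = L/(kA) = 0.215/(0.852×13.1) = 0.01926 K/W
R_total = 0.02606 K/W;  Q = ΔT/R_total = 940/0.02606 = 36080 W
T_interface = T_inner − Q·ΣR(inner→interface) = 960 − 36100×0.006793

T ≈ 715 °C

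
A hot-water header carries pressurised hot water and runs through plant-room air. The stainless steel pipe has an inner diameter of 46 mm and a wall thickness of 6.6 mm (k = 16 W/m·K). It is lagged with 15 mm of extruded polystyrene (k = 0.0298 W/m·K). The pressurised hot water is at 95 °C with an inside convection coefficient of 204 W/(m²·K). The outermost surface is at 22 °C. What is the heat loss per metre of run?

For a radial system each layer contributes R = ln(r_out/r_in)/(2πkL); films add R = 1/(hA).
R_inner film = 1/(h_i·2πr₁L) = 1/(204×2π×0.023×1) = 0.03392 K/W
R_stainless steel pipe wall = ln(29.6/23)/(2π×16×1) = 0.002509 K/W
R_extruded polystyrene = ln(44.6/29.6)/(2π×0.0298×1) = 2.189 K/W
R_total = 2.226 K/W
Q = ΔT/R_total = 73/2.226

q′ ≈ 32.8 W/m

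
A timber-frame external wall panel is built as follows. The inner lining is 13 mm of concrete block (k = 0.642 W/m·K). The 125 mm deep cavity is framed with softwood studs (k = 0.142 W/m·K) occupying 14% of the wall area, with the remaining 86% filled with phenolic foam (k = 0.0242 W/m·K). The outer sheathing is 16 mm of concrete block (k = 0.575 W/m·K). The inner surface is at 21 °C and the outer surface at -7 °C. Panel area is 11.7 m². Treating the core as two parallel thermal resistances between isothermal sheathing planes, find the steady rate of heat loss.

Q ≈ 105 W

Sheathing layers in series; stud and cavity paths in parallel between them.
R_inner = 0.013/(0.642×11.7) = 0.001731 K/W
R_stud  = 0.125/(0.142×0.14×11.7) = 0.5374 K/W
R_cav   = 0.125/(0.0242×0.86×11.7) = 0.5133 K/W
1/R_core = 1/R_stud + 1/R_cav → R_core = 0.2626 K/W
R_outer = 0.016/(0.575×11.7) = 0.002378 K/W
R_total = 0.2667 K/W
Q = ΔT/R_total = 28/0.2667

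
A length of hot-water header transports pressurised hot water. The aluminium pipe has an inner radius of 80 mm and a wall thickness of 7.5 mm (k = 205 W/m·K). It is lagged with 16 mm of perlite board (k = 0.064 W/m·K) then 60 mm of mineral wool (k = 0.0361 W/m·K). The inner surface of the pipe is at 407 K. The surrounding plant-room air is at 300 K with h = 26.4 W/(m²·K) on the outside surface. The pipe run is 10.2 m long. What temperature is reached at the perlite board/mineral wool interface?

T ≈ 389 K

For a radial system each layer contributes R = ln(r_out/r_in)/(2πkL); films add R = 1/(hA).
R_aluminium pipe wall = ln(87.5/80)/(2π×205×10.2) = 6.821×10^-6 K/W
R_perlite board = ln(103.5/87.5)/(2π×0.064×10.2) = 0.04094 K/W
R_mineral wool = ln(163.5/103.5)/(2π×0.0361×10.2) = 0.1976 K/W
R_outer film = 1/(h_o·2πr_oL) = 1/(26.4×2π×0.1635×10.2) = 0.003615 K/W
R_total = 0.2422 K/W
Q = ΔT/R_total = 107/0.2422
Q = 442 W
T_interface = T_inner − Q·ΣR(inner→interface) = 407 − 442×0.04095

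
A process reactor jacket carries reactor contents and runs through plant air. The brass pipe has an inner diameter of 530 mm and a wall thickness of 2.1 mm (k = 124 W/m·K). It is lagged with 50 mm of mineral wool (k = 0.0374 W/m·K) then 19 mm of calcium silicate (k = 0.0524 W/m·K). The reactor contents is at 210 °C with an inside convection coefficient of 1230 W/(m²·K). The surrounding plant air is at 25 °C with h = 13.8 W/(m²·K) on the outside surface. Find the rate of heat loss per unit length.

Radial resistances (cylindrical: R_cond = ln(r_o/r_i)/(2πkL), R_conv = 1/(h·2πrL)):
R_inner film = 1/(h_i·2πr₁L) = 1/(1230×2π×0.265×1) = 4.883×10^-4 K/W
R_brass pipe wall = ln(267.1/265)/(2π×124×1) = 1.013×10^-5 K/W
R_mineral wool = ln(317.1/267.1)/(2π×0.0374×1) = 0.7302 K/W
R_calcium silicate = ln(336.1/317.1)/(2π×0.0524×1) = 0.1767 K/W
R_outer film = 1/(h_o·2πr_oL) = 1/(13.8×2π×0.3361×1) = 0.03431 K/W
R_total = 0.9418 K/W
Q = ΔT/R_total = 185/0.9418

q′ ≈ 196 W/m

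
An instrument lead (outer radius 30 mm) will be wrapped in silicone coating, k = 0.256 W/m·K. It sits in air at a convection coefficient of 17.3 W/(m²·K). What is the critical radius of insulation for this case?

For a cylinder r_cr = k/h = 0.256/17.3
r_cr = 14.8 mm; since the bare radius (30 mm) is above r_cr, any added insulation will reduce heat loss.

r_cr ≈ 14.8 mm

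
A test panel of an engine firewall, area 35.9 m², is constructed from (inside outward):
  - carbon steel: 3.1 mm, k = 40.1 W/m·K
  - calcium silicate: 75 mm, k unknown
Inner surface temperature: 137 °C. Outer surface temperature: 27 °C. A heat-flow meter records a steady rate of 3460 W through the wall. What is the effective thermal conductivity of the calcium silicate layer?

k ≈ 0.0657 W/(m·K)

Using the resistance-network approach (series):
R_carbon steel = L/(kA) = 0.0031/(40.1×35.9) = 2.153×10^-6 K/W
Sum of known resistances R_other = 2.153×10^-6 K/W
Total R = ΔT/Q = 110/3460 = 0.03179 K/W
R_calcium silicate = R_total − R_other = 0.03179 K/W
k = L/(R·A) = 0.075/(0.03179×35.9)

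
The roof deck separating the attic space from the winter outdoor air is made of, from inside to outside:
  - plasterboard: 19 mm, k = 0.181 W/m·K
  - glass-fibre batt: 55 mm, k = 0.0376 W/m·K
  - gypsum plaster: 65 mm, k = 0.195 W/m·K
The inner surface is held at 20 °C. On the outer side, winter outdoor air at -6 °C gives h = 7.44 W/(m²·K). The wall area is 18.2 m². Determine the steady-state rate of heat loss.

Using the resistance-network approach (series):
R_plasterboard = L/(kA) = 0.019/(0.181×18.2) = 0.005768 K/W
R_glass-fibre batt = L/(kA) = 0.055/(0.0376×18.2) = 0.08037 K/W
R_gypsum plaster = L/(kA) = 0.065/(0.195×18.2) = 0.01832 K/W
R_outer film = 1/(h_o·A) = 1/(7.44×18.2) = 0.007385 K/W
R_total = 0.1118 K/W
Q = ΔT / R_total = 26 / 0.1118

Q ≈ 232 W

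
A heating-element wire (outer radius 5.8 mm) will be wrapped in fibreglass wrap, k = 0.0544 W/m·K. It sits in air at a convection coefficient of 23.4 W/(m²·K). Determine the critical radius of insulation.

r_cr ≈ 2.32 mm

For a cylinder r_cr = k/h = 0.0544/23.4
r_cr = 2.32 mm; since the bare radius (5.8 mm) is above r_cr, any added insulation will reduce heat loss.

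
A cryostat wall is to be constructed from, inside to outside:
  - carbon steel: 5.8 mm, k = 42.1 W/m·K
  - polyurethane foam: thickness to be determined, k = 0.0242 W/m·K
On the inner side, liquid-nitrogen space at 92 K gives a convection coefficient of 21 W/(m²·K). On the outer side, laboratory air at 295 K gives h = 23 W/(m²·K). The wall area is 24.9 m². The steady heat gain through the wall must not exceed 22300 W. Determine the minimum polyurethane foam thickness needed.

Thermal resistances in series:
R_inner film = 1/(h_i·A) = 1/(21×24.9) = 0.001912 K/W
R_carbon steel = L/(kA) = 0.0058/(42.1×24.9) = 5.533×10^-6 K/W
R_outer film = 1/(h_o·A) = 1/(23×24.9) = 0.001746 K/W
Sum of the known resistances R_other = 0.003664 K/W
Required total resistance R_tot = ΔT/Q_allow = 203/22300 = 0.009103 K/W
R_polyurethane foam = R_tot − R_other = 0.005439 K/W
L = R·k·A = 0.005439×0.0242×24.9

L ≈ 3.28 mm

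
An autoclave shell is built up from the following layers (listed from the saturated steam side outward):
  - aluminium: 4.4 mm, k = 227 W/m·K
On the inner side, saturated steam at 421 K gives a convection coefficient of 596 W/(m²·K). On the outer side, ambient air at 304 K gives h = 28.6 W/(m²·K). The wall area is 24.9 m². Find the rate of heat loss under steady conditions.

Q ≈ 79500 W

Series thermal resistances:
R_inner film = 1/(h_i·A) = 1/(596×24.9) = 6.738×10^-5 K/W
R_aluminium = L/(kA) = 0.0044/(227×24.9) = 7.784×10^-7 K/W
R_outer film = 1/(h_o·A) = 1/(28.6×24.9) = 0.001404 K/W
R_total = 0.001472 K/W
Q = ΔT / R_total = 117 / 0.001472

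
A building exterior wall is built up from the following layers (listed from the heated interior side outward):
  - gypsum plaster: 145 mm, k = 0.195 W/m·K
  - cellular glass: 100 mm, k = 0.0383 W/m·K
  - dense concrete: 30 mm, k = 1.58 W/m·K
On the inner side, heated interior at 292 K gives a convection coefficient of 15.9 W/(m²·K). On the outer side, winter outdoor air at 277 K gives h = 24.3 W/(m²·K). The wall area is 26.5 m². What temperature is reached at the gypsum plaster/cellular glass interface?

Series thermal resistances:
R_inner film = 1/(h_i·A) = 1/(15.9×26.5) = 0.002373 K/W
R_gypsum plaster = L/(kA) = 0.145/(0.195×26.5) = 0.02806 K/W
R_cellular glass = L/(kA) = 0.1/(0.0383×26.5) = 0.09853 K/W
R_dense concrete = L/(kA) = 0.03/(1.58×26.5) = 7.165×10^-4 K/W
R_outer film = 1/(h_o·A) = 1/(24.3×26.5) = 0.001553 K/W
R_total = 0.1312 K/W;  Q = ΔT/R_total = 15/0.1312 = 114.3 W
T_interface = T_inner − Q·ΣR(inner→interface) = 292 − 114×0.03043

T ≈ 289 K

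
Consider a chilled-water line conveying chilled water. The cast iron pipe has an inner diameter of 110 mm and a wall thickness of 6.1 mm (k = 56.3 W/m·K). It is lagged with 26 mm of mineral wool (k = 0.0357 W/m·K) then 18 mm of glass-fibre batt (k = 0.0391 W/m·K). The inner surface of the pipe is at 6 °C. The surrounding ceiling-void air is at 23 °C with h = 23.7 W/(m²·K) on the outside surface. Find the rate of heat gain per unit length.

Per-layer cylindrical resistances, series-summed:
R_cast iron pipe wall = ln(61.1/55)/(2π×56.3×1) = 2.973×10^-4 K/W
R_mineral wool = ln(87.1/61.1)/(2π×0.0357×1) = 1.581 K/W
R_glass-fibre batt = ln(105.1/87.1)/(2π×0.0391×1) = 0.7647 K/W
R_outer film = 1/(h_o·2πr_oL) = 1/(23.7×2π×0.1051×1) = 0.0639 K/W
R_total = 2.409 K/W
Q = ΔT/R_total = 17/2.409

q′ ≈ 7.06 W/m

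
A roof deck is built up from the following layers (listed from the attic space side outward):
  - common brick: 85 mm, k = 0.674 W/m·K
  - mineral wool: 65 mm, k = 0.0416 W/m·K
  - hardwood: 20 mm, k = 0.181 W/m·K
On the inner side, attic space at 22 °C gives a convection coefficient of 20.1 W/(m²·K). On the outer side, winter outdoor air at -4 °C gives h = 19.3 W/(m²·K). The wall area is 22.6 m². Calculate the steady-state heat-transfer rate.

Series thermal resistances:
R_inner film = 1/(h_i·A) = 1/(20.1×22.6) = 0.002201 K/W
R_common brick = L/(kA) = 0.085/(0.674×22.6) = 0.00558 K/W
R_mineral wool = L/(kA) = 0.065/(0.0416×22.6) = 0.06914 K/W
R_hardwood = L/(kA) = 0.02/(0.181×22.6) = 0.004889 K/W
R_outer film = 1/(h_o·A) = 1/(19.3×22.6) = 0.002293 K/W
R_total = 0.0841 K/W
Q = ΔT / R_total = 26 / 0.0841

Q ≈ 309 W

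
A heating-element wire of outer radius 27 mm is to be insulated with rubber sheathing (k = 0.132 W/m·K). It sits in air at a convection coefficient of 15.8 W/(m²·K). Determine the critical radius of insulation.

r_cr ≈ 8.35 mm

For a cylinder r_cr = k/h = 0.132/15.8
r_cr = 8.35 mm; since the bare radius (27 mm) is above r_cr, any added insulation will reduce heat loss.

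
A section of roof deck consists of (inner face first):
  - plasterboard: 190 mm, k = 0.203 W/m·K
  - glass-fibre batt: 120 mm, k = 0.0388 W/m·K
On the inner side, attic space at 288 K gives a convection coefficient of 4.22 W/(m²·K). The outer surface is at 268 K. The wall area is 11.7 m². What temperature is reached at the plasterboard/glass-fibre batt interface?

T ≈ 283 K

Thermal resistances in series:
R_inner film = 1/(h_i·A) = 1/(4.22×11.7) = 0.02025 K/W
R_plasterboard = L/(kA) = 0.19/(0.203×11.7) = 0.08 K/W
R_glass-fibre batt = L/(kA) = 0.12/(0.0388×11.7) = 0.2643 K/W
R_total = 0.3646 K/W;  Q = ΔT/R_total = 20/0.3646 = 54.86 W
T_interface = T_inner − Q·ΣR(inner→interface) = 288 − 54.9×0.1003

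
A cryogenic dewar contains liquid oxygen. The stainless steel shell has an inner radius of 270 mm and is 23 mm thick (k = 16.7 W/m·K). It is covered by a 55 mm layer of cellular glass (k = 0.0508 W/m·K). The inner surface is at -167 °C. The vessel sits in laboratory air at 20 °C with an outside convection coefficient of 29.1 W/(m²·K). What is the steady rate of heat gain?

Spherical conduction: R = (1/r_in − 1/r_out)/(4πk) per layer; series-sum.
R_stainless steel shell = (1/0.27 − 1/0.293)/(4π×16.7) = 0.001385 K/W
R_cellular glass = (1/0.293 − 1/0.348)/(4π×0.0508) = 0.845 K/W
R_outer film = 1/(h·4πr_o²) = 1/(29.1×4π×0.348²) = 0.02258 K/W
R_total = 0.8689 K/W
Q = ΔT/R_total = 187/0.8689

Q ≈ 215 W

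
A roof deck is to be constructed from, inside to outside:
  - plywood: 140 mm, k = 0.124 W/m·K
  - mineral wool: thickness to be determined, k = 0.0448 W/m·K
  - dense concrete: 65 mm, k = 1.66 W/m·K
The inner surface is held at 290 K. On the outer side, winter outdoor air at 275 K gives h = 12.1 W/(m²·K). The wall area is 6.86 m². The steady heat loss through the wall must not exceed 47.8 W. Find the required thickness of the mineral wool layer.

L ≈ 40.4 mm

Thermal resistances in series:
R_plywood = L/(kA) = 0.14/(0.124×6.86) = 0.1646 K/W
R_dense concrete = L/(kA) = 0.065/(1.66×6.86) = 0.005708 K/W
R_outer film = 1/(h_o·A) = 1/(12.1×6.86) = 0.01205 K/W
Sum of the known resistances R_other = 0.1823 K/W
Required total resistance R_tot = ΔT/Q_allow = 15/47.8 = 0.3138 K/W
R_mineral wool = R_tot − R_other = 0.1315 K/W
L = R·k·A = 0.1315×0.0448×6.86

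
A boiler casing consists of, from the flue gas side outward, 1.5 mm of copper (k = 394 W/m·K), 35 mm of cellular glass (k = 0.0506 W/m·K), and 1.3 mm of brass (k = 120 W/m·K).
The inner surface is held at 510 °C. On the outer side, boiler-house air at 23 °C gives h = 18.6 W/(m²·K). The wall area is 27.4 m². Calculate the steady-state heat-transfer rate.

Series thermal resistances:
R_copper = L/(kA) = 0.0015/(394×27.4) = 1.389×10^-7 K/W
R_cellular glass = L/(kA) = 0.035/(0.0506×27.4) = 0.02524 K/W
R_brass = L/(kA) = 0.0013/(120×27.4) = 3.954×10^-7 K/W
R_outer film = 1/(h_o·A) = 1/(18.6×27.4) = 0.001962 K/W
R_total = 0.02721 K/W
Q = ΔT / R_total = 487 / 0.02721

Q ≈ 17900 W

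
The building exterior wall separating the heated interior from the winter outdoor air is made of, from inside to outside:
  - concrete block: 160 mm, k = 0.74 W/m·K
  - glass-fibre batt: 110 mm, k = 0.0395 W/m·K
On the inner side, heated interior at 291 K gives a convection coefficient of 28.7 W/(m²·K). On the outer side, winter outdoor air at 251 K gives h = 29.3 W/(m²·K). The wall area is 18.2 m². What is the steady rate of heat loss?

Model the wall as resistances in series:
R_inner film = 1/(h_i·A) = 1/(28.7×18.2) = 0.001914 K/W
R_concrete block = L/(kA) = 0.16/(0.74×18.2) = 0.01188 K/W
R_glass-fibre batt = L/(kA) = 0.11/(0.0395×18.2) = 0.153 K/W
R_outer film = 1/(h_o·A) = 1/(29.3×18.2) = 0.001875 K/W
R_total = 0.1687 K/W
Q = ΔT / R_total = 40 / 0.1687

Q ≈ 237 W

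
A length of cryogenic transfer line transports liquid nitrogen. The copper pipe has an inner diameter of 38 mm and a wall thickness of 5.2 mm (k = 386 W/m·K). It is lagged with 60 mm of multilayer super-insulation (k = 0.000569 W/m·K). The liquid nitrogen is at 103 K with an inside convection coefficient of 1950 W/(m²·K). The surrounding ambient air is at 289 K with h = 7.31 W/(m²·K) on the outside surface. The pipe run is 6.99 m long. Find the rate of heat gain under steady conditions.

Treating each annulus and film as a series resistance:
R_inner film = 1/(h_i·2πr₁L) = 1/(1950×2π×0.019×6.99) = 6.145×10^-4 K/W
R_copper pipe wall = ln(24.2/19)/(2π×386×6.99) = 1.427×10^-5 K/W
R_multilayer super-insulation = ln(84.2/24.2)/(2π×0.000569×6.99) = 49.89 K/W
R_outer film = 1/(h_o·2πr_oL) = 1/(7.31×2π×0.0842×6.99) = 0.03699 K/W
R_total = 49.93 K/W
Q = ΔT/R_total = 186/49.93

Q ≈ 3.73 W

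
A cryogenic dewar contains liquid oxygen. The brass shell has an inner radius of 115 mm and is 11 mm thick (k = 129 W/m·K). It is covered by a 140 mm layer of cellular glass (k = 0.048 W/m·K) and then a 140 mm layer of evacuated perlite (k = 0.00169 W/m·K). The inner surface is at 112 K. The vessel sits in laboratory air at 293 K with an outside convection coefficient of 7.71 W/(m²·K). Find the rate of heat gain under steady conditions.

Q ≈ 2.66 W

Spherical conduction: R = (1/r_in − 1/r_out)/(4πk) per layer; series-sum.
R_brass shell = (1/0.115 − 1/0.126)/(4π×129) = 4.683×10^-4 K/W
R_cellular glass = (1/0.126 − 1/0.266)/(4π×0.048) = 6.925 K/W
R_evacuated perlite = (1/0.266 − 1/0.406)/(4π×0.00169) = 61.04 K/W
R_outer film = 1/(h·4πr_o²) = 1/(7.71×4π×0.406²) = 0.06262 K/W
R_total = 68.03 K/W
Q = ΔT/R_total = 181/68.03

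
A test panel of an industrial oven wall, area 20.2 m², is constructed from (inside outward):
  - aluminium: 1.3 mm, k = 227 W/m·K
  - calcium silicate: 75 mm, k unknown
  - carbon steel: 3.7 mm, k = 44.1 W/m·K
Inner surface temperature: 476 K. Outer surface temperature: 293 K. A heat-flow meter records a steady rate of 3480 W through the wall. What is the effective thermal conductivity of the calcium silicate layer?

Using the resistance-network approach (series):
R_aluminium = L/(kA) = 0.0013/(227×20.2) = 2.835×10^-7 K/W
R_carbon steel = L/(kA) = 0.0037/(44.1×20.2) = 4.153×10^-6 K/W
Sum of known resistances R_other = 4.437×10^-6 K/W
Total R = ΔT/Q = 183/3480 = 0.05259 K/W
R_calcium silicate = R_total − R_other = 0.05258 K/W
k = L/(R·A) = 0.075/(0.05258×20.2)

k ≈ 0.0706 W/(m·K)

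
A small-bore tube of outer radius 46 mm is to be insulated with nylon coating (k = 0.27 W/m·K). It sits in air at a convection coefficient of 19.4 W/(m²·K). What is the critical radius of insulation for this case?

For a cylinder r_cr = k/h = 0.27/19.4
r_cr = 13.9 mm; since the bare radius (46 mm) is above r_cr, any added insulation will reduce heat loss.

r_cr ≈ 13.9 mm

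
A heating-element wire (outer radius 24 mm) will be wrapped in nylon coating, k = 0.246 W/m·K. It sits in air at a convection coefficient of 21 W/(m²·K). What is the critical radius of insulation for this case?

r_cr ≈ 11.7 mm

For a cylinder r_cr = k/h = 0.246/21
r_cr = 11.7 mm; since the bare radius (24 mm) is above r_cr, any added insulation will reduce heat loss.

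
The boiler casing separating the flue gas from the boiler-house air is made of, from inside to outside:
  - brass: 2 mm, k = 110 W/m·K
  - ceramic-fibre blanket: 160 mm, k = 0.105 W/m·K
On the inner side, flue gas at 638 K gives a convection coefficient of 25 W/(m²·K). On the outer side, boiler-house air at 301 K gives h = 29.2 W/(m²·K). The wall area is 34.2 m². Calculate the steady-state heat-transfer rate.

Q ≈ 7210 W

Series thermal resistances:
R_inner film = 1/(h_i·A) = 1/(25×34.2) = 0.00117 K/W
R_brass = L/(kA) = 0.002/(110×34.2) = 5.316×10^-7 K/W
R_ceramic-fibre blanket = L/(kA) = 0.16/(0.105×34.2) = 0.04456 K/W
R_outer film = 1/(h_o·A) = 1/(29.2×34.2) = 0.001001 K/W
R_total = 0.04673 K/W
Q = ΔT / R_total = 337 / 0.04673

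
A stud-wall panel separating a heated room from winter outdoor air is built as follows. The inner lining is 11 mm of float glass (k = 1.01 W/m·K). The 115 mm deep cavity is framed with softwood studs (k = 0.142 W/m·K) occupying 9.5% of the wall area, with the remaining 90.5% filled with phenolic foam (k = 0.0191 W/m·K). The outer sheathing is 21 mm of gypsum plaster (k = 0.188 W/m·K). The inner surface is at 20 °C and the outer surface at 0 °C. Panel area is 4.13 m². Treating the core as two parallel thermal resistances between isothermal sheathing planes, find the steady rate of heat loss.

Sheathing layers in series; stud and cavity paths in parallel between them.
R_inner = 0.011/(1.01×4.13) = 0.002637 K/W
R_stud  = 0.115/(0.142×0.095×4.13) = 2.064 K/W
R_cav   = 0.115/(0.0191×0.905×4.13) = 1.611 K/W
1/R_core = 1/R_stud + 1/R_cav → R_core = 0.9048 K/W
R_outer = 0.021/(0.188×4.13) = 0.02705 K/W
R_total = 0.9345 K/W
Q = ΔT/R_total = 20/0.9345

Q ≈ 21.4 W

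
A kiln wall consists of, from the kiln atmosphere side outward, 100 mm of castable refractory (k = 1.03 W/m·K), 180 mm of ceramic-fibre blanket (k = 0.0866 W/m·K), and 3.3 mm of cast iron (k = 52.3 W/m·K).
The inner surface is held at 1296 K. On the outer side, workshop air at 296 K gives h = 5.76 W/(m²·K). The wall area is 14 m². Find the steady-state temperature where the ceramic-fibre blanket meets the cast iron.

T ≈ 370 K

Model the wall as resistances in series:
R_castable refractory = L/(kA) = 0.1/(1.03×14) = 0.006935 K/W
R_ceramic-fibre blanket = L/(kA) = 0.18/(0.0866×14) = 0.1485 K/W
R_cast iron = L/(kA) = 0.0033/(52.3×14) = 4.507×10^-6 K/W
R_outer film = 1/(h_o·A) = 1/(5.76×14) = 0.0124 K/W
R_total = 0.1678 K/W;  Q = ΔT/R_total = 1000/0.1678 = 5959 W
T_interface = T_inner − Q·ΣR(inner→interface) = 1296 − 5960×0.1554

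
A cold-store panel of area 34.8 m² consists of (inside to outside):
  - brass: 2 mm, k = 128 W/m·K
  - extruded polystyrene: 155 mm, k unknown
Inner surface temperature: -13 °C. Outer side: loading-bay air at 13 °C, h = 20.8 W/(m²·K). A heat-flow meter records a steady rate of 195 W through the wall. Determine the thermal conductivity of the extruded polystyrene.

k ≈ 0.0338 W/(m·K)

Series thermal resistances:
R_brass = L/(kA) = 0.002/(128×34.8) = 4.49×10^-7 K/W
R_outer film = 1/(h_o·A) = 1/(20.8×34.8) = 0.001382 K/W
Sum of known resistances R_other = 0.001382 K/W
Total R = ΔT/Q = 26/195 = 0.1333 K/W
R_extruded polystyrene = R_total − R_other = 0.132 K/W
k = L/(R·A) = 0.155/(0.132×34.8)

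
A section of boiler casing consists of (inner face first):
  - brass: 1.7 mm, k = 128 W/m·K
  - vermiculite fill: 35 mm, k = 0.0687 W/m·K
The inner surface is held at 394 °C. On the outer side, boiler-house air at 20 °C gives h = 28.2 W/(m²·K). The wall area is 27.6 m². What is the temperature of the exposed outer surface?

T ≈ 44.3 °C

Model the wall as resistances in series:
R_brass = L/(kA) = 0.0017/(128×27.6) = 4.812×10^-7 K/W
R_vermiculite fill = L/(kA) = 0.035/(0.0687×27.6) = 0.01846 K/W
R_outer film = 1/(h_o·A) = 1/(28.2×27.6) = 0.001285 K/W
R_total = 0.01974 K/W;  Q = ΔT/R_total = 374/0.01974 = 18940 W
T_interface = T_inner − Q·ΣR(inner→interface) = 394 − 18900×0.01846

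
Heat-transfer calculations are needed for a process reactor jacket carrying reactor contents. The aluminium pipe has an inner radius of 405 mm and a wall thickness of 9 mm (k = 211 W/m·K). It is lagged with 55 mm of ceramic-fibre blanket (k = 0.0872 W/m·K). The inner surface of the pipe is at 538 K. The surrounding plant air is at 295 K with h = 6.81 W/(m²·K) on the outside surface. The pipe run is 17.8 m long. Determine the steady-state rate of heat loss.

Treating each annulus and film as a series resistance:
R_aluminium pipe wall = ln(414/405)/(2π×211×17.8) = 9.314×10^-7 K/W
R_ceramic-fibre blanket = ln(469/414)/(2π×0.0872×17.8) = 0.01279 K/W
R_outer film = 1/(h_o·2πr_oL) = 1/(6.81×2π×0.469×17.8) = 0.002799 K/W
R_total = 0.01559 K/W
Q = ΔT/R_total = 243/0.01559

Q ≈ 15600 W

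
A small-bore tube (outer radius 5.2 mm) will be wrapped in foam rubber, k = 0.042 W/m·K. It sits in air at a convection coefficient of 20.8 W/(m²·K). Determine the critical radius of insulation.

r_cr ≈ 2.02 mm

For a cylinder r_cr = k/h = 0.042/20.8
r_cr = 2.02 mm; since the bare radius (5.2 mm) is above r_cr, any added insulation will reduce heat loss.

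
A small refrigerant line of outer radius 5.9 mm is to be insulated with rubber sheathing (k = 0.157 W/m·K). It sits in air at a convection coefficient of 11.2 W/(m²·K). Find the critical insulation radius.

r_cr ≈ 14 mm

For a cylinder r_cr = k/h = 0.157/11.2
r_cr = 14 mm; since the bare radius (5.9 mm) is below r_cr, adding a thin layer of insulation will *increase* heat loss.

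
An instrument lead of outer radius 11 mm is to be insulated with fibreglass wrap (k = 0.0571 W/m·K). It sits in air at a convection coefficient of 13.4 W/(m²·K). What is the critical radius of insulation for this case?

r_cr ≈ 4.26 mm

For a cylinder r_cr = k/h = 0.0571/13.4
r_cr = 4.26 mm; since the bare radius (11 mm) is above r_cr, any added insulation will reduce heat loss.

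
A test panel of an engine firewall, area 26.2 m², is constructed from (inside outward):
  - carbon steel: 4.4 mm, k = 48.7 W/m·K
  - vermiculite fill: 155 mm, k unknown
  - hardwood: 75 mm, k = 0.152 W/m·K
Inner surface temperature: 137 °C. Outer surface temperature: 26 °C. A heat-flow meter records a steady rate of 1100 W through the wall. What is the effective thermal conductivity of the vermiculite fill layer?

Series thermal resistances:
R_carbon steel = L/(kA) = 0.0044/(48.7×26.2) = 3.448×10^-6 K/W
R_hardwood = L/(kA) = 0.075/(0.152×26.2) = 0.01883 K/W
Sum of known resistances R_other = 0.01884 K/W
Total R = ΔT/Q = 111/1100 = 0.1009 K/W
R_vermiculite fill = R_total − R_other = 0.08207 K/W
k = L/(R·A) = 0.155/(0.08207×26.2)

k ≈ 0.0721 W/(m·K)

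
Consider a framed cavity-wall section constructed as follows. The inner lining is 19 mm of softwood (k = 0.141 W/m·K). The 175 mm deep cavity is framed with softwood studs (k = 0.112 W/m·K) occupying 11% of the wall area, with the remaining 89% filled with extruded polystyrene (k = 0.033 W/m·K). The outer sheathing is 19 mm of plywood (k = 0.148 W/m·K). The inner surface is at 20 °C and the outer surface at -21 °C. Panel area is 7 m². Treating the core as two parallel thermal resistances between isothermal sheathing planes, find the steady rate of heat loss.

Sheathing layers in series; stud and cavity paths in parallel between them.
R_inner = 0.019/(0.141×7) = 0.01925 K/W
R_stud  = 0.175/(0.112×0.11×7) = 2.029 K/W
R_cav   = 0.175/(0.033×0.89×7) = 0.8512 K/W
1/R_core = 1/R_stud + 1/R_cav → R_core = 0.5997 K/W
R_outer = 0.019/(0.148×7) = 0.01834 K/W
R_total = 0.6373 K/W
Q = ΔT/R_total = 41/0.6373

Q ≈ 64.3 W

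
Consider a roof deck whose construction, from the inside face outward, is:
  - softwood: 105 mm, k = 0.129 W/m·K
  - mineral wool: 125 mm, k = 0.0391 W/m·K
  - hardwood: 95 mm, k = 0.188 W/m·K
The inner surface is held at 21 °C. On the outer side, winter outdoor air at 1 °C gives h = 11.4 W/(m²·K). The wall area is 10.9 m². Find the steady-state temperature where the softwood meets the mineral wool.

T ≈ 17.5 °C

Series thermal resistances:
R_softwood = L/(kA) = 0.105/(0.129×10.9) = 0.07467 K/W
R_mineral wool = L/(kA) = 0.125/(0.0391×10.9) = 0.2933 K/W
R_hardwood = L/(kA) = 0.095/(0.188×10.9) = 0.04636 K/W
R_outer film = 1/(h_o·A) = 1/(11.4×10.9) = 0.008048 K/W
R_total = 0.4224 K/W;  Q = ΔT/R_total = 20/0.4224 = 47.35 W
T_interface = T_inner − Q·ΣR(inner→interface) = 21 − 47.4×0.07467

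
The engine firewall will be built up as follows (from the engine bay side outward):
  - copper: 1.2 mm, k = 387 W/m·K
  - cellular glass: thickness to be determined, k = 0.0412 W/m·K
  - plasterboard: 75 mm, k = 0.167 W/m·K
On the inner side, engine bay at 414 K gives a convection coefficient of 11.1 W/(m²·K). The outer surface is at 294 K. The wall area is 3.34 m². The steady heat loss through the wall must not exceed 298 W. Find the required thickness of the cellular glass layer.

L ≈ 33.2 mm

Model the wall as resistances in series:
R_inner film = 1/(h_i·A) = 1/(11.1×3.34) = 0.02697 K/W
R_copper = L/(kA) = 0.0012/(387×3.34) = 9.284×10^-7 K/W
R_plasterboard = L/(kA) = 0.075/(0.167×3.34) = 0.1345 K/W
Sum of the known resistances R_other = 0.1614 K/W
Required total resistance R_tot = ΔT/Q_allow = 120/298 = 0.4027 K/W
R_cellular glass = R_tot − R_other = 0.2412 K/W
L = R·k·A = 0.2412×0.0412×3.34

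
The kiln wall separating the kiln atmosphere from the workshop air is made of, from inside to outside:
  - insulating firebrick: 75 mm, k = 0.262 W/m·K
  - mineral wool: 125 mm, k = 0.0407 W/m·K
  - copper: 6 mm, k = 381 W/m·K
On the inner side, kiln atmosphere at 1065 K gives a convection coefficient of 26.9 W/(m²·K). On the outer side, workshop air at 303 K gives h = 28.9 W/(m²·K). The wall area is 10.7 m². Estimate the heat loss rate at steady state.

Thermal resistances in series:
R_inner film = 1/(h_i·A) = 1/(26.9×10.7) = 0.003474 K/W
R_insulating firebrick = L/(kA) = 0.075/(0.262×10.7) = 0.02675 K/W
R_mineral wool = L/(kA) = 0.125/(0.0407×10.7) = 0.287 K/W
R_copper = L/(kA) = 0.006/(381×10.7) = 1.472×10^-6 K/W
R_outer film = 1/(h_o·A) = 1/(28.9×10.7) = 0.003234 K/W
R_total = 0.3205 K/W
Q = ΔT / R_total = 762 / 0.3205

Q ≈ 2380 W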